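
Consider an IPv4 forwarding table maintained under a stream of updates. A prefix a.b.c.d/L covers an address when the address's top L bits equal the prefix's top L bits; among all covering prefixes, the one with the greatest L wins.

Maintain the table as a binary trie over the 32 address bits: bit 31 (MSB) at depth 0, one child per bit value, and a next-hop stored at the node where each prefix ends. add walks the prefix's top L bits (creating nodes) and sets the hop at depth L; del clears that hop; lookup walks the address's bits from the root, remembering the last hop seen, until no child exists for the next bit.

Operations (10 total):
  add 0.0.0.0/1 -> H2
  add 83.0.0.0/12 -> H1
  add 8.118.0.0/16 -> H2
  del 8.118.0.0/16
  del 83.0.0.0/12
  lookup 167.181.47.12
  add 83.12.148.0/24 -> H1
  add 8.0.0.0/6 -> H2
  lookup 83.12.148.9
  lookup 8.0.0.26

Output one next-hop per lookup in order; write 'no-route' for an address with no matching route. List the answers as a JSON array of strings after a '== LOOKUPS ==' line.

Trace:
  add 0.0.0.0/1 -> H2 at depth 1
  add 83.0.0.0/12 -> H1 at depth 12
  add 8.118.0.0/16 -> H2 at depth 16
  del 8.118.0.0/16 (clear depth 16)
  del 83.0.0.0/12 (clear depth 12)
  Q 167.181.47.12: descend ε ; hops seen [∅] ; pick no-route
  add 83.12.148.0/24 -> H1 at depth 24
  add 8.0.0.0/6 -> H2 at depth 6
  Q 83.12.148.9: descend 010100110000110010010100 ; hops seen [H2,H1] ; pick H1
  Q 8.0.0.26: descend 000010000 ; hops seen [H2,H2] ; pick H2

== LOOKUPS ==
["no-route","H1","H2"]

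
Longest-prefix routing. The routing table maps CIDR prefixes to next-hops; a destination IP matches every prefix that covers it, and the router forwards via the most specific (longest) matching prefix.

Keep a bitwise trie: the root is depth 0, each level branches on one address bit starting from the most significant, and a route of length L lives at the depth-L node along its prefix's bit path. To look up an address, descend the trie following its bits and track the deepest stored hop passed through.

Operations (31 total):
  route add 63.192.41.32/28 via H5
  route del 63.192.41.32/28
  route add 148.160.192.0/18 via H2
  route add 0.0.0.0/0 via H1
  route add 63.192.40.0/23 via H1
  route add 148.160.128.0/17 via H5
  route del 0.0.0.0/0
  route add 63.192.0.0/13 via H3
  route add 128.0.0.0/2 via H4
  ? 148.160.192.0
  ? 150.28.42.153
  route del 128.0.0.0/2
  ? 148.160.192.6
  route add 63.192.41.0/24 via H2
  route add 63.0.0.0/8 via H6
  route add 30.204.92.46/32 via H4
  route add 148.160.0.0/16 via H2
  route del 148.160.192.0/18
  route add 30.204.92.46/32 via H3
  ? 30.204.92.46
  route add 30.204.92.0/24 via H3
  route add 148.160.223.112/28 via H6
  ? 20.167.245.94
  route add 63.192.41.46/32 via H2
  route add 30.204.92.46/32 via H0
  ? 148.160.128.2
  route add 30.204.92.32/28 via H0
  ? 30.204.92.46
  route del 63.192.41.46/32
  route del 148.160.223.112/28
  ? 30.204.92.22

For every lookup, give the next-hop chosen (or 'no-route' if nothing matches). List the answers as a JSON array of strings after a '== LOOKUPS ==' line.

Process each operation:
  add 63.192.41.32/28 -> H5 at depth 28
  - 63.192.41.32/28 clear@28
  add 148.160.192.0/18 -> H2 at depth 18
  add 0.0.0.0/0 -> H1 at depth 0
  add 63.192.40.0/23 -> H1 at depth 23
  add 148.160.128.0/17 -> H5 at depth 17
  - 0.0.0.0/0 clear@0
  add 63.192.0.0/13 -> H3 at depth 13
  add 128.0.0.0/2 -> H4 at depth 2
  Q 148.160.192.0: descend 100101001010000011 ; hops seen [H4,H5,H2] ; pick H2
  Q 150.28.42.153: descend 100101 ; hops seen [H4] ; pick H4
  - 128.0.0.0/2 clear@2
  Q 148.160.192.6: descend 100101001010000011 ; hops seen [H5,H2] ; pick H2
  add 63.192.41.0/24 -> H2 at depth 24
  add 63.0.0.0/8 -> H6 at depth 8
  add 30.204.92.46/32 -> H4 at depth 32
  add 148.160.0.0/16 -> H2 at depth 16
  - 148.160.192.0/18 clear@18
  add 30.204.92.46/32 -> H3 at depth 32
  Q 30.204.92.46: descend 00011110110011000101110000101110 ; hops seen [H3] ; pick H3
  add 30.204.92.0/24 -> H3 at depth 24
  add 148.160.223.112/28 -> H6 at depth 28
  Q 20.167.245.94: descend 0001 ; hops seen [∅] ; pick no-route
  add 63.192.41.46/32 -> H2 at depth 32
  add 30.204.92.46/32 -> H0 at depth 32
  Q 148.160.128.2: descend 10010100101000001 ; hops seen [H2,H5] ; pick H5
  add 30.204.92.32/28 -> H0 at depth 28
  Q 30.204.92.46: descend 00011110110011000101110000101110 ; hops seen [H3,H0,H0] ; pick H0
  - 63.192.41.46/32 clear@32
  - 148.160.223.112/28 clear@28
  Q 30.204.92.22: descend 00011110110011000101110000 ; hops seen [H3] ; pick H3

== LOOKUPS ==
["H2","H4","H2","H3","no-route","H5","H0","H3"]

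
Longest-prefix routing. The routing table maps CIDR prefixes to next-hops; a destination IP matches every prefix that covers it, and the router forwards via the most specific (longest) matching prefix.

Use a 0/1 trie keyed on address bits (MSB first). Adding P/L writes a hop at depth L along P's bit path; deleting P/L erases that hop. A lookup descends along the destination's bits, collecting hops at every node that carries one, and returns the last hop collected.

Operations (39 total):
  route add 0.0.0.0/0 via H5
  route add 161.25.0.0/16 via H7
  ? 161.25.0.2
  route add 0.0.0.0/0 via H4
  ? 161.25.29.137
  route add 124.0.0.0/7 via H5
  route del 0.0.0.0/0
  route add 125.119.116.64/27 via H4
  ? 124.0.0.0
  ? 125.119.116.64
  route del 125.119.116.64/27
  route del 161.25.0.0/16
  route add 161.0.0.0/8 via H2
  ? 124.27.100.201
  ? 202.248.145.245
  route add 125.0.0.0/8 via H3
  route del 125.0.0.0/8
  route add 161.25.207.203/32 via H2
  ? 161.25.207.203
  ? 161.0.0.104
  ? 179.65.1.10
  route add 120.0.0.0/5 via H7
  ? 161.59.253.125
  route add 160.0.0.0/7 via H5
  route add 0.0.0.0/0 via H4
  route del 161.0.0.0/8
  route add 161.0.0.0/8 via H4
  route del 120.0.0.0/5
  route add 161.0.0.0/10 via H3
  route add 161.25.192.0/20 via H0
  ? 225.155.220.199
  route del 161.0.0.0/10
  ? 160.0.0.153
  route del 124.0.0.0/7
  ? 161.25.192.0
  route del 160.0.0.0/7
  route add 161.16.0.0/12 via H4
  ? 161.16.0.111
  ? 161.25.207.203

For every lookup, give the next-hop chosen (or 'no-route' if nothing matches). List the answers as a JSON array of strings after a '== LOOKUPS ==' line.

Trace:
  add 0.0.0.0/0 -> H5 at depth 0
  add 161.25.0.0/16 -> H7 at depth 16
  lookup 161.25.0.2: bits 1010000100011001 walk d0:H5→d1:-→d2:-→d3:-→d4:-→d5:-→d6:-→d7:-→d8:-→d9:-→d10:-→d11:-→d12:-→d13:-→d14:-→d15:-→d16:H7 -> H7
  add 0.0.0.0/0 -> H4 at depth 0
  lookup 161.25.29.137: bits 1010000100011001 walk d0:H4→d1:-→d2:-→d3:-→d4:-→d5:-→d6:-→d7:-→d8:-→d9:-→d10:-→d11:-→d12:-→d13:-→d14:-→d15:-→d16:H7 -> H7
  add 124.0.0.0/7 -> H5 at depth 7
  - 0.0.0.0/0 clear@0
  add 125.119.116.64/27 -> H4 at depth 27
  lookup 124.0.0.0: bits 0111110 walk d0:-→d1:-→d2:-→d3:-→d4:-→d5:-→d6:-→d7:H5 -> H5
  lookup 125.119.116.64: bits 011111010111011101110100010 walk d0:-→d1:-→d2:-→d3:-→d4:-→d5:-→d6:-→d7:H5→d8:-→d9:-→d10:-→d11:-→d12:-→d13:-→d14:-→d15:-→d16:-→d17:-→d18:-→d19:-→d20:-→d21:-→d22:-→d23:-→d24:-→d25:-→d26:-→d27:H4 -> H4
  - 125.119.116.64/27 clear@27
  - 161.25.0.0/16 clear@16
  add 161.0.0.0/8 -> H2 at depth 8
  lookup 124.27.100.201: bits 0111110 walk d0:-→d1:-→d2:-→d3:-→d4:-→d5:-→d6:-→d7:H5 -> H5
  lookup 202.248.145.245: bits 1 walk d0:-→d1:- -> no-route
  add 125.0.0.0/8 -> H3 at depth 8
  - 125.0.0.0/8 clear@8
  add 161.25.207.203/32 -> H2 at depth 32
  lookup 161.25.207.203: bits 10100001000110011100111111001011 walk d0:-→d1:-→d2:-→d3:-→d4:-→d5:-→d6:-→d7:-→d8:H2→d9:-→d10:-→d11:-→d12:-→d13:-→d14:-→d15:-→d16:-→d17:-→d18:-→d19:-→d20:-→d21:-→d22:-→d23:-→d24:-→d25:-→d26:-→d27:-→d28:-→d29:-→d30:-→d31:-→d32:H2 -> H2
  lookup 161.0.0.104: bits 10100001000 walk d0:-→d1:-→d2:-→d3:-→d4:-→d5:-→d6:-→d7:-→d8:H2→d9:-→d10:-→d11:- -> H2
  lookup 179.65.1.10: bits 101 walk d0:-→d1:-→d2:-→d3:- -> no-route
  add 120.0.0.0/5 -> H7 at depth 5
  lookup 161.59.253.125: bits 1010000100 walk d0:-→d1:-→d2:-→d3:-→d4:-→d5:-→d6:-→d7:-→d8:H2→d9:-→d10:- -> H2
  add 160.0.0.0/7 -> H5 at depth 7
  add 0.0.0.0/0 -> H4 at depth 0
  - 161.0.0.0/8 clear@8
  add 161.0.0.0/8 -> H4 at depth 8
  - 120.0.0.0/5 clear@5
  add 161.0.0.0/10 -> H3 at depth 10
  add 161.25.192.0/20 -> H0 at depth 20
  lookup 225.155.220.199: bits 1 walk d0:H4→d1:- -> H4
  - 161.0.0.0/10 clear@10
  lookup 160.0.0.153: bits 1010000 walk d0:H4→d1:-→d2:-→d3:-→d4:-→d5:-→d6:-→d7:H5 -> H5
  - 124.0.0.0/7 clear@7
  lookup 161.25.192.0: bits 10100001000110011100 walk d0:H4→d1:-→d2:-→d3:-→d4:-→d5:-→d6:-→d7:H5→d8:H4→d9:-→d10:-→d11:-→d12:-→d13:-→d14:-→d15:-→d16:-→d17:-→d18:-→d19:-→d20:H0 -> H0
  - 160.0.0.0/7 clear@7
  add 161.16.0.0/12 -> H4 at depth 12
  lookup 161.16.0.111: bits 101000010001 walk d0:H4→d1:-→d2:-→d3:-→d4:-→d5:-→d6:-→d7:-→d8:H4→d9:-→d10:-→d11:-→d12:H4 -> H4
  lookup 161.25.207.203: bits 10100001000110011100111111001011 walk d0:H4→d1:-→d2:-→d3:-→d4:-→d5:-→d6:-→d7:-→d8:H4→d9:-→d10:-→d11:-→d12:H4→d13:-→d14:-→d15:-→d16:-→d17:-→d18:-→d19:-→d20:H0→d21:-→d22:-→d23:-→d24:-→d25:-→d26:-→d27:-→d28:-→d29:-→d30:-→d31:-→d32:H2 -> H2

== LOOKUPS ==
["H7","H7","H5","H4","H5","no-route","H2","H2","no-route","H2","H4","H5","H0","H4","H2"]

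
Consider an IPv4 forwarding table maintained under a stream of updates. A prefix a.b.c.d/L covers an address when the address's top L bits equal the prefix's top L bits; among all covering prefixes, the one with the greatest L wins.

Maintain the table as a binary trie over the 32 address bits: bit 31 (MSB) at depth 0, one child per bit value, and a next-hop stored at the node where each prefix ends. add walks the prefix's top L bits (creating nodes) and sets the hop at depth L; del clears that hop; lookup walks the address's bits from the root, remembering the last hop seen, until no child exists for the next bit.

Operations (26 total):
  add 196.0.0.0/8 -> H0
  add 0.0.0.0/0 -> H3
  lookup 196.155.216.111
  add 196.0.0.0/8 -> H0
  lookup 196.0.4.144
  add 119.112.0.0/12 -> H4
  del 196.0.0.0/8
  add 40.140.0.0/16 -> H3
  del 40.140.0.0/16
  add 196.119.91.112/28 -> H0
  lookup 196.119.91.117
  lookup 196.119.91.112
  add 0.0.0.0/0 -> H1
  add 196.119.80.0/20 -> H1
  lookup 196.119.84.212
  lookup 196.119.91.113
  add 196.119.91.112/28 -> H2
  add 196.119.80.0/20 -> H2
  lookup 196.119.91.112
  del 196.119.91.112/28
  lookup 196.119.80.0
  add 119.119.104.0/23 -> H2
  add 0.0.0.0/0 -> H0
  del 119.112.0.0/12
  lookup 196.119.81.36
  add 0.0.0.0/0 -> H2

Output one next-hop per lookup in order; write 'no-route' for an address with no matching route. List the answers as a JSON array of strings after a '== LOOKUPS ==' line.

Trace:
  + 196.0.0.0/8 (H0) depth=8
  + 0.0.0.0/0 (H3) depth=0
  ? 196.155.216.111  path d0:H3→d1:-→d2:-→d3:-→d4:-→d5:-→d6:-→d7:-→d8:H0  best=H0
  + 196.0.0.0/8 (H0) depth=8
  ? 196.0.4.144  path d0:H3→d1:-→d2:-→d3:-→d4:-→d5:-→d6:-→d7:-→d8:H0  best=H0
  + 119.112.0.0/12 (H4) depth=12
  del 196.0.0.0/8 (clear depth 8)
  + 40.140.0.0/16 (H3) depth=16
  del 40.140.0.0/16 (clear depth 16)
  + 196.119.91.112/28 (H0) depth=28
  ? 196.119.91.117  path d0:H3→d1:-→d2:-→d3:-→d4:-→d5:-→d6:-→d7:-→d8:-→d9:-→d10:-→d11:-→d12:-→d13:-→d14:-→d15:-→d16:-→d17:-→d18:-→d19:-→d20:-→d21:-→d22:-→d23:-→d24:-→d25:-→d26:-→d27:-→d28:H0  best=H0
  ? 196.119.91.112  path d0:H3→d1:-→d2:-→d3:-→d4:-→d5:-→d6:-→d7:-→d8:-→d9:-→d10:-→d11:-→d12:-→d13:-→d14:-→d15:-→d16:-→d17:-→d18:-→d19:-→d20:-→d21:-→d22:-→d23:-→d24:-→d25:-→d26:-→d27:-→d28:H0  best=H0
  + 0.0.0.0/0 (H1) depth=0
  + 196.119.80.0/20 (H1) depth=20
  ? 196.119.84.212  path d0:H1→d1:-→d2:-→d3:-→d4:-→d5:-→d6:-→d7:-→d8:-→d9:-→d10:-→d11:-→d12:-→d13:-→d14:-→d15:-→d16:-→d17:-→d18:-→d19:-→d20:H1  best=H1
  ? 196.119.91.113  path d0:H1→d1:-→d2:-→d3:-→d4:-→d5:-→d6:-→d7:-→d8:-→d9:-→d10:-→d11:-→d12:-→d13:-→d14:-→d15:-→d16:-→d17:-→d18:-→d19:-→d20:H1→d21:-→d22:-→d23:-→d24:-→d25:-→d26:-→d27:-→d28:H0  best=H0
  + 196.119.91.112/28 (H2) depth=28
  + 196.119.80.0/20 (H2) depth=20
  ? 196.119.91.112  path d0:H1→d1:-→d2:-→d3:-→d4:-→d5:-→d6:-→d7:-→d8:-→d9:-→d10:-→d11:-→d12:-→d13:-→d14:-→d15:-→d16:-→d17:-→d18:-→d19:-→d20:H2→d21:-→d22:-→d23:-→d24:-→d25:-→d26:-→d27:-→d28:H2  best=H2
  del 196.119.91.112/28 (clear depth 28)
  ? 196.119.80.0  path d0:H1→d1:-→d2:-→d3:-→d4:-→d5:-→d6:-→d7:-→d8:-→d9:-→d10:-→d11:-→d12:-→d13:-→d14:-→d15:-→d16:-→d17:-→d18:-→d19:-→d20:H2  best=H2
  + 119.119.104.0/23 (H2) depth=23
  + 0.0.0.0/0 (H0) depth=0
  del 119.112.0.0/12 (clear depth 12)
  ? 196.119.81.36  path d0:H0→d1:-→d2:-→d3:-→d4:-→d5:-→d6:-→d7:-→d8:-→d9:-→d10:-→d11:-→d12:-→d13:-→d14:-→d15:-→d16:-→d17:-→d18:-→d19:-→d20:H2  best=H2
  + 0.0.0.0/0 (H2) depth=0

== LOOKUPS ==
["H0","H0","H0","H0","H1","H0","H2","H2","H2"]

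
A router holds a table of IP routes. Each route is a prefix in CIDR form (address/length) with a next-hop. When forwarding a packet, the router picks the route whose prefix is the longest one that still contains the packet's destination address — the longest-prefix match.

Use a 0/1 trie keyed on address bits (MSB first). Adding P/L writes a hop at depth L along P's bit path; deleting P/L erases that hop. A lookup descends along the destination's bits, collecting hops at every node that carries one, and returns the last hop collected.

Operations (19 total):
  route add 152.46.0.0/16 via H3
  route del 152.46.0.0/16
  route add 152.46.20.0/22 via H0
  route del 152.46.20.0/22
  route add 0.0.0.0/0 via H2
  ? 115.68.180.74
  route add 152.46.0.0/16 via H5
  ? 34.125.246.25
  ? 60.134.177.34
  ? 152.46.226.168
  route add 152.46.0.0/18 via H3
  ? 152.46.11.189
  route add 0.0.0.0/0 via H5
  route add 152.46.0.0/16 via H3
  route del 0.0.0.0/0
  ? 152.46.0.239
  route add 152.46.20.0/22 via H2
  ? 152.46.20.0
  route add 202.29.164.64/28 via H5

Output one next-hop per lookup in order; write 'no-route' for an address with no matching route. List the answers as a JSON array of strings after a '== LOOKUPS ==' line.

Trace:
  + 152.46.0.0/16 (H3) depth=16
  - 152.46.0.0/16 clear@16
  + 152.46.20.0/22 (H0) depth=22
  - 152.46.20.0/22 clear@22
  + 0.0.0.0/0 (H2) depth=0
  lookup 115.68.180.74: bits ε walk d0:H2 -> H2
  + 152.46.0.0/16 (H5) depth=16
  lookup 34.125.246.25: bits ε walk d0:H2 -> H2
  lookup 60.134.177.34: bits ε walk d0:H2 -> H2
  lookup 152.46.226.168: bits 1001100000101110 walk d0:H2→d1:-→d2:-→d3:-→d4:-→d5:-→d6:-→d7:-→d8:-→d9:-→d10:-→d11:-→d12:-→d13:-→d14:-→d15:-→d16:H5 -> H5
  + 152.46.0.0/18 (H3) depth=18
  lookup 152.46.11.189: bits 1001100000101110000 walk d0:H2→d1:-→d2:-→d3:-→d4:-→d5:-→d6:-→d7:-→d8:-→d9:-→d10:-→d11:-→d12:-→d13:-→d14:-→d15:-→d16:H5→d17:-→d18:H3→d19:- -> H3
  + 0.0.0.0/0 (H5) depth=0
  + 152.46.0.0/16 (H3) depth=16
  - 0.0.0.0/0 clear@0
  lookup 152.46.0.239: bits 1001100000101110000 walk d0:-→d1:-→d2:-→d3:-→d4:-→d5:-→d6:-→d7:-→d8:-→d9:-→d10:-→d11:-→d12:-→d13:-→d14:-→d15:-→d16:H3→d17:-→d18:H3→d19:- -> H3
  + 152.46.20.0/22 (H2) depth=22
  lookup 152.46.20.0: bits 1001100000101110000101 walk d0:-→d1:-→d2:-→d3:-→d4:-→d5:-→d6:-→d7:-→d8:-→d9:-→d10:-→d11:-→d12:-→d13:-→d14:-→d15:-→d16:H3→d17:-→d18:H3→d19:-→d20:-→d21:-→d22:H2 -> H2
  + 202.29.164.64/28 (H5) depth=28

== LOOKUPS ==
["H2","H2","H2","H5","H3","H3","H2"]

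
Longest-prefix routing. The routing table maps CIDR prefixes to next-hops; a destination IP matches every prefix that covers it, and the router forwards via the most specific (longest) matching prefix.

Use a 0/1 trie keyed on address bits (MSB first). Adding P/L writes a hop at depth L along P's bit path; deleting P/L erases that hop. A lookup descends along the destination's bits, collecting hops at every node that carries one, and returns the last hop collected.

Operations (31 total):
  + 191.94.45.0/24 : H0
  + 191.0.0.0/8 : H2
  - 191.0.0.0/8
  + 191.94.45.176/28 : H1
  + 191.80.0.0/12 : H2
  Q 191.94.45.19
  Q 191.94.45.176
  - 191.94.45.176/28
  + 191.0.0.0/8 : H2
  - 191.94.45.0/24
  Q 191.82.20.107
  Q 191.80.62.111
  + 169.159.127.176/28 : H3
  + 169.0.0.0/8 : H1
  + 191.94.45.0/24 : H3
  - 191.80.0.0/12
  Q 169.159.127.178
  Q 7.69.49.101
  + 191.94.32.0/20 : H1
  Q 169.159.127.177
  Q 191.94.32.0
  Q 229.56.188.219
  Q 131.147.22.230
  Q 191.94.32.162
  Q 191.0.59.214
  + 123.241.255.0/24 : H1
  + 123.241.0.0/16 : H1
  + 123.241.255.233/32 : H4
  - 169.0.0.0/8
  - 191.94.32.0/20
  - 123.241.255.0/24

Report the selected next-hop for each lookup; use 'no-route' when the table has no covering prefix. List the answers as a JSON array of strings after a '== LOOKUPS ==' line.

Apply in order:
  add 191.94.45.0/24 -> H0 at depth 24
  add 191.0.0.0/8 -> H2 at depth 8
  del 191.0.0.0/8 (clear depth 8)
  add 191.94.45.176/28 -> H1 at depth 28
  add 191.80.0.0/12 -> H2 at depth 12
  ? 191.94.45.19  path d0:-→d1:-→d2:-→d3:-→d4:-→d5:-→d6:-→d7:-→d8:-→d9:-→d10:-→d11:-→d12:H2→d13:-→d14:-→d15:-→d16:-→d17:-→d18:-→d19:-→d20:-→d21:-→d22:-→d23:-→d24:H0  best=H0
  ? 191.94.45.176  path d0:-→d1:-→d2:-→d3:-→d4:-→d5:-→d6:-→d7:-→d8:-→d9:-→d10:-→d11:-→d12:H2→d13:-→d14:-→d15:-→d16:-→d17:-→d18:-→d19:-→d20:-→d21:-→d22:-→d23:-→d24:H0→d25:-→d26:-→d27:-→d28:H1  best=H1
  del 191.94.45.176/28 (clear depth 28)
  add 191.0.0.0/8 -> H2 at depth 8
  del 191.94.45.0/24 (clear depth 24)
  ? 191.82.20.107  path d0:-→d1:-→d2:-→d3:-→d4:-→d5:-→d6:-→d7:-→d8:H2→d9:-→d10:-→d11:-→d12:H2  best=H2
  ? 191.80.62.111  path d0:-→d1:-→d2:-→d3:-→d4:-→d5:-→d6:-→d7:-→d8:H2→d9:-→d10:-→d11:-→d12:H2  best=H2
  add 169.159.127.176/28 -> H3 at depth 28
  add 169.0.0.0/8 -> H1 at depth 8
  add 191.94.45.0/24 -> H3 at depth 24
  del 191.80.0.0/12 (clear depth 12)
  ? 169.159.127.178  path d0:-→d1:-→d2:-→d3:-→d4:-→d5:-→d6:-→d7:-→d8:H1→d9:-→d10:-→d11:-→d12:-→d13:-→d14:-→d15:-→d16:-→d17:-→d18:-→d19:-→d20:-→d21:-→d22:-→d23:-→d24:-→d25:-→d26:-→d27:-→d28:H3  best=H3
  ? 7.69.49.101  path d0:-  best=no-route
  add 191.94.32.0/20 -> H1 at depth 20
  ? 169.159.127.177  path d0:-→d1:-→d2:-→d3:-→d4:-→d5:-→d6:-→d7:-→d8:H1→d9:-→d10:-→d11:-→d12:-→d13:-→d14:-→d15:-→d16:-→d17:-→d18:-→d19:-→d20:-→d21:-→d22:-→d23:-→d24:-→d25:-→d26:-→d27:-→d28:H3  best=H3
  ? 191.94.32.0  path d0:-→d1:-→d2:-→d3:-→d4:-→d5:-→d6:-→d7:-→d8:H2→d9:-→d10:-→d11:-→d12:-→d13:-→d14:-→d15:-→d16:-→d17:-→d18:-→d19:-→d20:H1  best=H1
  ? 229.56.188.219  path d0:-→d1:-  best=no-route
  ? 131.147.22.230  path d0:-→d1:-→d2:-  best=no-route
  ? 191.94.32.162  path d0:-→d1:-→d2:-→d3:-→d4:-→d5:-→d6:-→d7:-→d8:H2→d9:-→d10:-→d11:-→d12:-→d13:-→d14:-→d15:-→d16:-→d17:-→d18:-→d19:-→d20:H1  best=H1
  ? 191.0.59.214  path d0:-→d1:-→d2:-→d3:-→d4:-→d5:-→d6:-→d7:-→d8:H2→d9:-  best=H2
  add 123.241.255.0/24 -> H1 at depth 24
  add 123.241.0.0/16 -> H1 at depth 16
  add 123.241.255.233/32 -> H4 at depth 32
  del 169.0.0.0/8 (clear depth 8)
  del 191.94.32.0/20 (clear depth 20)
  del 123.241.255.0/24 (clear depth 24)

== LOOKUPS ==
["H0","H1","H2","H2","H3","no-route","H3","H1","no-route","no-route","H1","H2"]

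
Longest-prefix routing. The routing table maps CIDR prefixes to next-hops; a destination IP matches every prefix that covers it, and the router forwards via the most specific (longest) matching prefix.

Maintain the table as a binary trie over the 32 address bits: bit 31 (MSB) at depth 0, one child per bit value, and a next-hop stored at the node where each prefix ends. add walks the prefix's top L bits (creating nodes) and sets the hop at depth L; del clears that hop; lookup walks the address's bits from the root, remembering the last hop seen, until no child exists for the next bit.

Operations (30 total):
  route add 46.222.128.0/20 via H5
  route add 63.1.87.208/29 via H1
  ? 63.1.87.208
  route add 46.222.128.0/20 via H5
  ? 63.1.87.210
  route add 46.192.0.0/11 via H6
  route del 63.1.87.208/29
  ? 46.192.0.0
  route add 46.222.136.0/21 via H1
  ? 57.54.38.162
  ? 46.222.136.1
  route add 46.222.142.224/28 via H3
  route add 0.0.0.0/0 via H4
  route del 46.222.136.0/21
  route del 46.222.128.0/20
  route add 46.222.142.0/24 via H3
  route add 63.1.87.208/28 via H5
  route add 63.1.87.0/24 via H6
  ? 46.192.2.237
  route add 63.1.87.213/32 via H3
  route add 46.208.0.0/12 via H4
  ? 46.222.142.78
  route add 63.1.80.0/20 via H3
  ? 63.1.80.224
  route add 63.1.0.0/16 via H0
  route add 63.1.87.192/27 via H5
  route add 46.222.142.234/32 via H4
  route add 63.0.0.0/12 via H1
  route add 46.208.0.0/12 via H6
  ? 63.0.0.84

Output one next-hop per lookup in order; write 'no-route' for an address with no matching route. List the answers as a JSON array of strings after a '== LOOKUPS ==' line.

Apply in order:
  add 46.222.128.0/20 -> H5 at depth 20
  add 63.1.87.208/29 -> H1 at depth 29
  lookup 63.1.87.208: bits 00111111000000010101011111010 walk d0:-→d1:-→d2:-→d3:-→d4:-→d5:-→d6:-→d7:-→d8:-→d9:-→d10:-→d11:-→d12:-→d13:-→d14:-→d15:-→d16:-→d17:-→d18:-→d19:-→d20:-→d21:-→d22:-→d23:-→d24:-→d25:-→d26:-→d27:-→d28:-→d29:H1 -> H1
  add 46.222.128.0/20 -> H5 at depth 20
  lookup 63.1.87.210: bits 00111111000000010101011111010 walk d0:-→d1:-→d2:-→d3:-→d4:-→d5:-→d6:-→d7:-→d8:-→d9:-→d10:-→d11:-→d12:-→d13:-→d14:-→d15:-→d16:-→d17:-→d18:-→d19:-→d20:-→d21:-→d22:-→d23:-→d24:-→d25:-→d26:-→d27:-→d28:-→d29:H1 -> H1
  add 46.192.0.0/11 -> H6 at depth 11
  - 63.1.87.208/29 clear@29
  lookup 46.192.0.0: bits 00101110110 walk d0:-→d1:-→d2:-→d3:-→d4:-→d5:-→d6:-→d7:-→d8:-→d9:-→d10:-→d11:H6 -> H6
  add 46.222.136.0/21 -> H1 at depth 21
  lookup 57.54.38.162: bits 00111 walk d0:-→d1:-→d2:-→d3:-→d4:-→d5:- -> no-route
  lookup 46.222.136.1: bits 001011101101111010001 walk d0:-→d1:-→d2:-→d3:-→d4:-→d5:-→d6:-→d7:-→d8:-→d9:-→d10:-→d11:H6→d12:-→d13:-→d14:-→d15:-→d16:-→d17:-→d18:-→d19:-→d20:H5→d21:H1 -> H1
  add 46.222.142.224/28 -> H3 at depth 28
  add 0.0.0.0/0 -> H4 at depth 0
  - 46.222.136.0/21 clear@21
  - 46.222.128.0/20 clear@20
  add 46.222.142.0/24 -> H3 at depth 24
  add 63.1.87.208/28 -> H5 at depth 28
  add 63.1.87.0/24 -> H6 at depth 24
  lookup 46.192.2.237: bits 00101110110 walk d0:H4→d1:-→d2:-→d3:-→d4:-→d5:-→d6:-→d7:-→d8:-→d9:-→d10:-→d11:H6 -> H6
  add 63.1.87.213/32 -> H3 at depth 32
  add 46.208.0.0/12 -> H4 at depth 12
  lookup 46.222.142.78: bits 001011101101111010001110 walk d0:H4→d1:-→d2:-→d3:-→d4:-→d5:-→d6:-→d7:-→d8:-→d9:-→d10:-→d11:H6→d12:H4→d13:-→d14:-→d15:-→d16:-→d17:-→d18:-→d19:-→d20:-→d21:-→d22:-→d23:-→d24:H3 -> H3
  add 63.1.80.0/20 -> H3 at depth 20
  lookup 63.1.80.224: bits 001111110000000101010 walk d0:H4→d1:-→d2:-→d3:-→d4:-→d5:-→d6:-→d7:-→d8:-→d9:-→d10:-→d11:-→d12:-→d13:-→d14:-→d15:-→d16:-→d17:-→d18:-→d19:-→d20:H3→d21:- -> H3
  add 63.1.0.0/16 -> H0 at depth 16
  add 63.1.87.192/27 -> H5 at depth 27
  add 46.222.142.234/32 -> H4 at depth 32
  add 63.0.0.0/12 -> H1 at depth 12
  add 46.208.0.0/12 -> H6 at depth 12
  lookup 63.0.0.84: bits 001111110000000 walk d0:H4→d1:-→d2:-→d3:-→d4:-→d5:-→d6:-→d7:-→d8:-→d9:-→d10:-→d11:-→d12:H1→d13:-→d14:-→d15:- -> H1

== LOOKUPS ==
["H1","H1","H6","no-route","H1","H6","H3","H3","H1"]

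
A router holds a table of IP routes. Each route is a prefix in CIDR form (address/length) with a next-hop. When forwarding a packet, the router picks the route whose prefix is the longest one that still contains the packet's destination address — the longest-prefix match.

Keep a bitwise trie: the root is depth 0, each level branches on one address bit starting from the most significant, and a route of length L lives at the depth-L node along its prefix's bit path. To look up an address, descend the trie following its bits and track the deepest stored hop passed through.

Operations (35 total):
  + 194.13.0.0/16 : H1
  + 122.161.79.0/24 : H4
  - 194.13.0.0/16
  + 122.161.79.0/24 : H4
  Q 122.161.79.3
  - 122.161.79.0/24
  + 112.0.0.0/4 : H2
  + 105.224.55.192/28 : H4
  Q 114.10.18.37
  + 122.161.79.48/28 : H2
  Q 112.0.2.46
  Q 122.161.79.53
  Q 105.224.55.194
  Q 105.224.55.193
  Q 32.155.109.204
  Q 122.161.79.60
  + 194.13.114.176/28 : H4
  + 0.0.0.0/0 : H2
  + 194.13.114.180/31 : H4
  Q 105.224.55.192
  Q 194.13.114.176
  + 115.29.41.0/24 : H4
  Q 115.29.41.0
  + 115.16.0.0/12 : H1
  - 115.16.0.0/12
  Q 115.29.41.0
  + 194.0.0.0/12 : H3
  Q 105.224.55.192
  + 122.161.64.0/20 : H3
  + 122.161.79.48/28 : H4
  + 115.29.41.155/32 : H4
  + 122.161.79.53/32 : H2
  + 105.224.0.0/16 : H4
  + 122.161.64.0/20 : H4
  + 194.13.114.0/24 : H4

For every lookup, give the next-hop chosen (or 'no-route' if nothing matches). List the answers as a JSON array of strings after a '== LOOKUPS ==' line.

Process each operation:
  + 194.13.0.0/16 (H1) depth=16
  + 122.161.79.0/24 (H4) depth=24
  del 194.13.0.0/16 (clear depth 16)
  + 122.161.79.0/24 (H4) depth=24
  Q 122.161.79.3: descend 011110101010000101001111 ; hops seen [H4] ; pick H4
  del 122.161.79.0/24 (clear depth 24)
  + 112.0.0.0/4 (H2) depth=4
  + 105.224.55.192/28 (H4) depth=28
  Q 114.10.18.37: descend 0111 ; hops seen [H2] ; pick H2
  + 122.161.79.48/28 (H2) depth=28
  Q 112.0.2.46: descend 0111 ; hops seen [H2] ; pick H2
  Q 122.161.79.53: descend 0111101010100001010011110011 ; hops seen [H2,H2] ; pick H2
  Q 105.224.55.194: descend 0110100111100000001101111100 ; hops seen [H4] ; pick H4
  Q 105.224.55.193: descend 0110100111100000001101111100 ; hops seen [H4] ; pick H4
  Q 32.155.109.204: descend 0 ; hops seen [∅] ; pick no-route
  Q 122.161.79.60: descend 0111101010100001010011110011 ; hops seen [H2,H2] ; pick H2
  + 194.13.114.176/28 (H4) depth=28
  + 0.0.0.0/0 (H2) depth=0
  + 194.13.114.180/31 (H4) depth=31
  Q 105.224.55.192: descend 0110100111100000001101111100 ; hops seen [H2,H4] ; pick H4
  Q 194.13.114.176: descend 11000010000011010111001010110 ; hops seen [H2,H4] ; pick H4
  + 115.29.41.0/24 (H4) depth=24
  Q 115.29.41.0: descend 011100110001110100101001 ; hops seen [H2,H2,H4] ; pick H4
  + 115.16.0.0/12 (H1) depth=12
  del 115.16.0.0/12 (clear depth 12)
  Q 115.29.41.0: descend 011100110001110100101001 ; hops seen [H2,H2,H4] ; pick H4
  + 194.0.0.0/12 (H3) depth=12
  Q 105.224.55.192: descend 0110100111100000001101111100 ; hops seen [H2,H4] ; pick H4
  + 122.161.64.0/20 (H3) depth=20
  + 122.161.79.48/28 (H4) depth=28
  + 115.29.41.155/32 (H4) depth=32
  + 122.161.79.53/32 (H2) depth=32
  + 105.224.0.0/16 (H4) depth=16
  + 122.161.64.0/20 (H4) depth=20
  + 194.13.114.0/24 (H4) depth=24

== LOOKUPS ==
["H4","H2","H2","H2","H4","H4","no-route","H2","H4","H4","H4","H4","H4"]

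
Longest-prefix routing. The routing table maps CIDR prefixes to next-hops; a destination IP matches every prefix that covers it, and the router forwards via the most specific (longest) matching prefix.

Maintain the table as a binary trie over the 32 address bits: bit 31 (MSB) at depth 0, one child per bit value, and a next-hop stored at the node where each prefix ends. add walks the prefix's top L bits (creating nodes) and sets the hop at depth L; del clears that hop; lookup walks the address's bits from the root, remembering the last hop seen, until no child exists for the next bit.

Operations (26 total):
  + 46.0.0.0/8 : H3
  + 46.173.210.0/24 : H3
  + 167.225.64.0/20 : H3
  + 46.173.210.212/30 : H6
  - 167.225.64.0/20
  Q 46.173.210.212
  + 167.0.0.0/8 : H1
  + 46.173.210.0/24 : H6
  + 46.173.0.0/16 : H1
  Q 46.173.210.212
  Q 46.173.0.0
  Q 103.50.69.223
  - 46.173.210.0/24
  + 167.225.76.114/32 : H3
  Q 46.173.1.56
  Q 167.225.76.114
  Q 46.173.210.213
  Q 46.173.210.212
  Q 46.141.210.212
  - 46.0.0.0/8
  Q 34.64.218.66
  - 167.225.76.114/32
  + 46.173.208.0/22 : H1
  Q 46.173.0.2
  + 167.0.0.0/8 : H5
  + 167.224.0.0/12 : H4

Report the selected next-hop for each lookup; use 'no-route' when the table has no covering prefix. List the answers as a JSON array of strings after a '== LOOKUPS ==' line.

Apply in order:
  add 46.0.0.0/8 -> H3 at depth 8
  add 46.173.210.0/24 -> H3 at depth 24
  add 167.225.64.0/20 -> H3 at depth 20
  add 46.173.210.212/30 -> H6 at depth 30
  - 167.225.64.0/20 clear@20
  lookup 46.173.210.212: bits 001011101010110111010010110101 walk d0:-→d1:-→d2:-→d3:-→d4:-→d5:-→d6:-→d7:-→d8:H3→d9:-→d10:-→d11:-→d12:-→d13:-→d14:-→d15:-→d16:-→d17:-→d18:-→d19:-→d20:-→d21:-→d22:-→d23:-→d24:H3→d25:-→d26:-→d27:-→d28:-→d29:-→d30:H6 -> H6
  add 167.0.0.0/8 -> H1 at depth 8
  add 46.173.210.0/24 -> H6 at depth 24
  add 46.173.0.0/16 -> H1 at depth 16
  lookup 46.173.210.212: bits 001011101010110111010010110101 walk d0:-→d1:-→d2:-→d3:-→d4:-→d5:-→d6:-→d7:-→d8:H3→d9:-→d10:-→d11:-→d12:-→d13:-→d14:-→d15:-→d16:H1→d17:-→d18:-→d19:-→d20:-→d21:-→d22:-→d23:-→d24:H6→d25:-→d26:-→d27:-→d28:-→d29:-→d30:H6 -> H6
  lookup 46.173.0.0: bits 0010111010101101 walk d0:-→d1:-→d2:-→d3:-→d4:-→d5:-→d6:-→d7:-→d8:H3→d9:-→d10:-→d11:-→d12:-→d13:-→d14:-→d15:-→d16:H1 -> H1
  lookup 103.50.69.223: bits 0 walk d0:-→d1:- -> no-route
  - 46.173.210.0/24 clear@24
  add 167.225.76.114/32 -> H3 at depth 32
  lookup 46.173.1.56: bits 0010111010101101 walk d0:-→d1:-→d2:-→d3:-→d4:-→d5:-→d6:-→d7:-→d8:H3→d9:-→d10:-→d11:-→d12:-→d13:-→d14:-→d15:-→d16:H1 -> H1
  lookup 167.225.76.114: bits 10100111111000010100110001110010 walk d0:-→d1:-→d2:-→d3:-→d4:-→d5:-→d6:-→d7:-→d8:H1→d9:-→d10:-→d11:-→d12:-→d13:-→d14:-→d15:-→d16:-→d17:-→d18:-→d19:-→d20:-→d21:-→d22:-→d23:-→d24:-→d25:-→d26:-→d27:-→d28:-→d29:-→d30:-→d31:-→d32:H3 -> H3
  lookup 46.173.210.213: bits 001011101010110111010010110101 walk d0:-→d1:-→d2:-→d3:-→d4:-→d5:-→d6:-→d7:-→d8:H3→d9:-→d10:-→d11:-→d12:-→d13:-→d14:-→d15:-→d16:H1→d17:-→d18:-→d19:-→d20:-→d21:-→d22:-→d23:-→d24:-→d25:-→d26:-→d27:-→d28:-→d29:-→d30:H6 -> H6
  lookup 46.173.210.212: bits 001011101010110111010010110101 walk d0:-→d1:-→d2:-→d3:-→d4:-→d5:-→d6:-→d7:-→d8:H3→d9:-→d10:-→d11:-→d12:-→d13:-→d14:-→d15:-→d16:H1→d17:-→d18:-→d19:-→d20:-→d21:-→d22:-→d23:-→d24:-→d25:-→d26:-→d27:-→d28:-→d29:-→d30:H6 -> H6
  lookup 46.141.210.212: bits 0010111010 walk d0:-→d1:-→d2:-→d3:-→d4:-→d5:-→d6:-→d7:-→d8:H3→d9:-→d10:- -> H3
  - 46.0.0.0/8 clear@8
  lookup 34.64.218.66: bits 0010 walk d0:-→d1:-→d2:-→d3:-→d4:- -> no-route
  - 167.225.76.114/32 clear@32
  add 46.173.208.0/22 -> H1 at depth 22
  lookup 46.173.0.2: bits 0010111010101101 walk d0:-→d1:-→d2:-→d3:-→d4:-→d5:-→d6:-→d7:-→d8:-→d9:-→d10:-→d11:-→d12:-→d13:-→d14:-→d15:-→d16:H1 -> H1
  add 167.0.0.0/8 -> H5 at depth 8
  add 167.224.0.0/12 -> H4 at depth 12

== LOOKUPS ==
["H6","H6","H1","no-route","H1","H3","H6","H6","H3","no-route","H1"]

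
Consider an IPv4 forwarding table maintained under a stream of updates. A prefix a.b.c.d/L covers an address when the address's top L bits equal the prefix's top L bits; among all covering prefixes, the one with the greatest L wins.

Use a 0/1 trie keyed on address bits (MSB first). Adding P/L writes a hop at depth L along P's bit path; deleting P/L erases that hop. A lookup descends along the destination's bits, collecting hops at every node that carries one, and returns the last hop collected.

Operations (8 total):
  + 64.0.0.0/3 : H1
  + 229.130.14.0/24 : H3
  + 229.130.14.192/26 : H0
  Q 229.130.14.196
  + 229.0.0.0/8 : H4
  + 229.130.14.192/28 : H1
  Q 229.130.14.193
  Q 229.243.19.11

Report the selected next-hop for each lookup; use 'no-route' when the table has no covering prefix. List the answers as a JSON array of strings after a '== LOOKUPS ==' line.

Apply in order:
  add 64.0.0.0/3 -> H1 at depth 3
  add 229.130.14.0/24 -> H3 at depth 24
  add 229.130.14.192/26 -> H0 at depth 26
  Q 229.130.14.196: descend 11100101100000100000111011 ; hops seen [H3,H0] ; pick H0
  add 229.0.0.0/8 -> H4 at depth 8
  add 229.130.14.192/28 -> H1 at depth 28
  Q 229.130.14.193: descend 1110010110000010000011101100 ; hops seen [H4,H3,H0,H1] ; pick H1
  Q 229.243.19.11: descend 111001011 ; hops seen [H4] ; pick H4

== LOOKUPS ==
["H0","H1","H4"]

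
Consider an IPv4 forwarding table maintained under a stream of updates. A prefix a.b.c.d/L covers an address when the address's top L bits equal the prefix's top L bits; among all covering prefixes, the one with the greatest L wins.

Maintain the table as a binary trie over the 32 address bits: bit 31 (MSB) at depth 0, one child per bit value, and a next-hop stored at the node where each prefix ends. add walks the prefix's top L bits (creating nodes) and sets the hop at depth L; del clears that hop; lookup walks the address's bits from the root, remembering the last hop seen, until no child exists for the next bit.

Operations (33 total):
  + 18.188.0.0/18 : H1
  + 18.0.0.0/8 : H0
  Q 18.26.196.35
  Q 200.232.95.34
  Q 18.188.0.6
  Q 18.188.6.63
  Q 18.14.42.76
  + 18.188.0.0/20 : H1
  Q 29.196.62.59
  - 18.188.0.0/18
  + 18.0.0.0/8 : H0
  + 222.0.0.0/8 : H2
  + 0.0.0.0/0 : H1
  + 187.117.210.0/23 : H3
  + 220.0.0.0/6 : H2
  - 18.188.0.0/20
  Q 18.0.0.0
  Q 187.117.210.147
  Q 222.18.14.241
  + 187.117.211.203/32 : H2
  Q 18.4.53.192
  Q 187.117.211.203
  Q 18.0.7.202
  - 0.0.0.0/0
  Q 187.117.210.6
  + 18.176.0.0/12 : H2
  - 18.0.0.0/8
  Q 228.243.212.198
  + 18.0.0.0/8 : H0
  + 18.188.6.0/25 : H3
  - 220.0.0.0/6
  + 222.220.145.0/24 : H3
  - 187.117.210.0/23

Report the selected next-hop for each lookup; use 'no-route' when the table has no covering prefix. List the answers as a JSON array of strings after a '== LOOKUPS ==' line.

Trace:
  + 18.188.0.0/18 (H1) depth=18
  + 18.0.0.0/8 (H0) depth=8
  lookup 18.26.196.35: bits 00010010 walk d0:-→d1:-→d2:-→d3:-→d4:-→d5:-→d6:-→d7:-→d8:H0 -> H0
  lookup 200.232.95.34: bits ε walk d0:- -> no-route
  lookup 18.188.0.6: bits 000100101011110000 walk d0:-→d1:-→d2:-→d3:-→d4:-→d5:-→d6:-→d7:-→d8:H0→d9:-→d10:-→d11:-→d12:-→d13:-→d14:-→d15:-→d16:-→d17:-→d18:H1 -> H1
  lookup 18.188.6.63: bits 000100101011110000 walk d0:-→d1:-→d2:-→d3:-→d4:-→d5:-→d6:-→d7:-→d8:H0→d9:-→d10:-→d11:-→d12:-→d13:-→d14:-→d15:-→d16:-→d17:-→d18:H1 -> H1
  lookup 18.14.42.76: bits 00010010 walk d0:-→d1:-→d2:-→d3:-→d4:-→d5:-→d6:-→d7:-→d8:H0 -> H0
  + 18.188.0.0/20 (H1) depth=20
  lookup 29.196.62.59: bits 0001 walk d0:-→d1:-→d2:-→d3:-→d4:- -> no-route
  del 18.188.0.0/18 (clear depth 18)
  + 18.0.0.0/8 (H0) depth=8
  + 222.0.0.0/8 (H2) depth=8
  + 0.0.0.0/0 (H1) depth=0
  + 187.117.210.0/23 (H3) depth=23
  + 220.0.0.0/6 (H2) depth=6
  del 18.188.0.0/20 (clear depth 20)
  lookup 18.0.0.0: bits 00010010 walk d0:H1→d1:-→d2:-→d3:-→d4:-→d5:-→d6:-→d7:-→d8:H0 -> H0
  lookup 187.117.210.147: bits 10111011011101011101001 walk d0:H1→d1:-→d2:-→d3:-→d4:-→d5:-→d6:-→d7:-→d8:-→d9:-→d10:-→d11:-→d12:-→d13:-→d14:-→d15:-→d16:-→d17:-→d18:-→d19:-→d20:-→d21:-→d22:-→d23:H3 -> H3
  lookup 222.18.14.241: bits 11011110 walk d0:H1→d1:-→d2:-→d3:-→d4:-→d5:-→d6:H2→d7:-→d8:H2 -> H2
  + 187.117.211.203/32 (H2) depth=32
  lookup 18.4.53.192: bits 00010010 walk d0:H1→d1:-→d2:-→d3:-→d4:-→d5:-→d6:-→d7:-→d8:H0 -> H0
  lookup 187.117.211.203: bits 10111011011101011101001111001011 walk d0:H1→d1:-→d2:-→d3:-→d4:-→d5:-→d6:-→d7:-→d8:-→d9:-→d10:-→d11:-→d12:-→d13:-→d14:-→d15:-→d16:-→d17:-→d18:-→d19:-→d20:-→d21:-→d22:-→d23:H3→d24:-→d25:-→d26:-→d27:-→d28:-→d29:-→d30:-→d31:-→d32:H2 -> H2
  lookup 18.0.7.202: bits 00010010 walk d0:H1→d1:-→d2:-→d3:-→d4:-→d5:-→d6:-→d7:-→d8:H0 -> H0
  del 0.0.0.0/0 (clear depth 0)
  lookup 187.117.210.6: bits 10111011011101011101001 walk d0:-→d1:-→d2:-→d3:-→d4:-→d5:-→d6:-→d7:-→d8:-→d9:-→d10:-→d11:-→d12:-→d13:-→d14:-→d15:-→d16:-→d17:-→d18:-→d19:-→d20:-→d21:-→d22:-→d23:H3 -> H3
  + 18.176.0.0/12 (H2) depth=12
  del 18.0.0.0/8 (clear depth 8)
  lookup 228.243.212.198: bits 11 walk d0:-→d1:-→d2:- -> no-route
  + 18.0.0.0/8 (H0) depth=8
  + 18.188.6.0/25 (H3) depth=25
  del 220.0.0.0/6 (clear depth 6)
  + 222.220.145.0/24 (H3) depth=24
  del 187.117.210.0/23 (clear depth 23)

== LOOKUPS ==
["H0","no-route","H1","H1","H0","no-route","H0","H3","H2","H0","H2","H0","H3","no-route"]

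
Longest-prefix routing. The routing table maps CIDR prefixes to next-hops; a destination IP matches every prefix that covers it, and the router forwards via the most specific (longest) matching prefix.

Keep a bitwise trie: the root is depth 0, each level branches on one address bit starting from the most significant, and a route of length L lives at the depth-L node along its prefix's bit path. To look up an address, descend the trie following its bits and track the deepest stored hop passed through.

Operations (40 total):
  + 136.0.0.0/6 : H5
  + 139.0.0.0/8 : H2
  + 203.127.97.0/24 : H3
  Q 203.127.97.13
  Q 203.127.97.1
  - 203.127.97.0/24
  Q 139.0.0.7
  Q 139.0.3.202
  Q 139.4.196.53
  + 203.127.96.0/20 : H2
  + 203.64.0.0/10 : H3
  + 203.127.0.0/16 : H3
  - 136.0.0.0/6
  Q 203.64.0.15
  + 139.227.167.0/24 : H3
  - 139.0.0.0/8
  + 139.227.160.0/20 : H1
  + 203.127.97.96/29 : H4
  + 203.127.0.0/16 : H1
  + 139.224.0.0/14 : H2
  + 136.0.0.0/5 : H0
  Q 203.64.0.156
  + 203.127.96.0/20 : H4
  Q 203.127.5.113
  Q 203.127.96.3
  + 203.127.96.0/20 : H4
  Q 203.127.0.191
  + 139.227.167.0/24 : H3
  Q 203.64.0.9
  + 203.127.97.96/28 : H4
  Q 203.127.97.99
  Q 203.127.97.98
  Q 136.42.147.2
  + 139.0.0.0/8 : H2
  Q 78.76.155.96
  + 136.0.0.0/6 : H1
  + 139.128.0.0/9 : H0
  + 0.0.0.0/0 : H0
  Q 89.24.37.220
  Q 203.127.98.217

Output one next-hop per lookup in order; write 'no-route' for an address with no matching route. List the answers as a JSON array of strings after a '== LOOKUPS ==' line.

Trace:
  add 136.0.0.0/6 -> H5 at depth 6
  add 139.0.0.0/8 -> H2 at depth 8
  add 203.127.97.0/24 -> H3 at depth 24
  Q 203.127.97.13: descend 110010110111111101100001 ; hops seen [H3] ; pick H3
  Q 203.127.97.1: descend 110010110111111101100001 ; hops seen [H3] ; pick H3
  del 203.127.97.0/24 (clear depth 24)
  Q 139.0.0.7: descend 10001011 ; hops seen [H5,H2] ; pick H2
  Q 139.0.3.202: descend 10001011 ; hops seen [H5,H2] ; pick H2
  Q 139.4.196.53: descend 10001011 ; hops seen [H5,H2] ; pick H2
  add 203.127.96.0/20 -> H2 at depth 20
  add 203.64.0.0/10 -> H3 at depth 10
  add 203.127.0.0/16 -> H3 at depth 16
  del 136.0.0.0/6 (clear depth 6)
  Q 203.64.0.15: descend 1100101101 ; hops seen [H3] ; pick H3
  add 139.227.167.0/24 -> H3 at depth 24
  del 139.0.0.0/8 (clear depth 8)
  add 139.227.160.0/20 -> H1 at depth 20
  add 203.127.97.96/29 -> H4 at depth 29
  add 203.127.0.0/16 -> H1 at depth 16
  add 139.224.0.0/14 -> H2 at depth 14
  add 136.0.0.0/5 -> H0 at depth 5
  Q 203.64.0.156: descend 1100101101 ; hops seen [H3] ; pick H3
  add 203.127.96.0/20 -> H4 at depth 20
  Q 203.127.5.113: descend 11001011011111110 ; hops seen [H3,H1] ; pick H1
  Q 203.127.96.3: descend 11001011011111110110000 ; hops seen [H3,H1,H4] ; pick H4
  add 203.127.96.0/20 -> H4 at depth 20
  Q 203.127.0.191: descend 11001011011111110 ; hops seen [H3,H1] ; pick H1
  add 139.227.167.0/24 -> H3 at depth 24
  Q 203.64.0.9: descend 1100101101 ; hops seen [H3] ; pick H3
  add 203.127.97.96/28 -> H4 at depth 28
  Q 203.127.97.99: descend 11001011011111110110000101100 ; hops seen [H3,H1,H4,H4,H4] ; pick H4
  Q 203.127.97.98: descend 11001011011111110110000101100 ; hops seen [H3,H1,H4,H4,H4] ; pick H4
  Q 136.42.147.2: descend 100010 ; hops seen [H0] ; pick H0
  add 139.0.0.0/8 -> H2 at depth 8
  Q 78.76.155.96: descend ε ; hops seen [∅] ; pick no-route
  add 136.0.0.0/6 -> H1 at depth 6
  add 139.128.0.0/9 -> H0 at depth 9
  add 0.0.0.0/0 -> H0 at depth 0
  Q 89.24.37.220: descend ε ; hops seen [H0] ; pick H0
  Q 203.127.98.217: descend 1100101101111111011000 ; hops seen [H0,H3,H1,H4] ; pick H4

== LOOKUPS ==
["H3","H3","H2","H2","H2","H3","H3","H1","H4","H1","H3","H4","H4","H0","no-route","H0","H4"]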